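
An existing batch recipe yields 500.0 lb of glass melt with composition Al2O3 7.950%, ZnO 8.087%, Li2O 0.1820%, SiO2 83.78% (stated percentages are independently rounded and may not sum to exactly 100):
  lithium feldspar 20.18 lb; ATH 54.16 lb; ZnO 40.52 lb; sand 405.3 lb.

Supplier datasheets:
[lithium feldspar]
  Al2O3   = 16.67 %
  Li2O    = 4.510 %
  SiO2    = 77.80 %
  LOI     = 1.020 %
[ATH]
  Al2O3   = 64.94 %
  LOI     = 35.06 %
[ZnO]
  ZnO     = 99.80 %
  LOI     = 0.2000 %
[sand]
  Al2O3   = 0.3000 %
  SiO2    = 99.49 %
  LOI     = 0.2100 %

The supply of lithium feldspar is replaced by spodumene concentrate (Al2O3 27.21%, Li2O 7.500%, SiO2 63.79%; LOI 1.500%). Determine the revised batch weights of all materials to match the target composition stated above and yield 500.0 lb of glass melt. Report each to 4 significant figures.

The whole derivation holds exact precision from first step to last; in-progress results are displayed rounded to four significant figures alongside each step. Every reported result is rounded exactly once; all derived quantities (four oxide percentages, LOI, glass mass, totals, yield) are carried starting from the weights per 500.0 lb of glass at full precision as they appear in either problem or answer.
Per-oxide target masses for 500.0 lb glass melt:
  Al2O3: 7.950% × 500.0 = 39.75 lb
  ZnO: 8.087% × 500.0 = 40.44 lb
  Li2O: 0.1820% × 500.0 = 0.9100 lb
  SiO2: 83.78% × 500.0 = 418.9 lb
Checking each oxide sum from the weights as reported, versus the basis set out (delivered sums recover each target inside rounding margins):
  Al2O3: 12.13·0.2721 + 54.22·0.6494 + 413.3·0.003000 = 39.75 lb (target 39.75 lb)
  ZnO: 40.52·0.9980 = 40.44 lb (target 40.44 lb)
  Li2O: 12.13·0.07500 = 0.9098 lb (target 0.9100 lb)
  SiO2: 12.13·0.6379 + 413.3·0.9949 = 418.9 lb (target 418.9 lb)
Glass-mass sanity pass: Σ batch − LOI loss = 500.0 lb (per-oxide target masses sum to 500.0 lb; stated basis 500.0 lb — differing by rounding only).
Adding the batch up: Σ batch = 520.2 lb; Σ batch·LOI gives LOI loss = 20.14 lb; glass ÷ batch gives a yield of 96.13%.

Revised batch per 500.0 lb glass melt:
  spodumene concentrate: 12.13 lb
  ATH: 54.22 lb
  ZnO: 40.52 lb
  sand: 413.3 lb
Total batch = 520.2 lb; LOI loss = 20.14 lb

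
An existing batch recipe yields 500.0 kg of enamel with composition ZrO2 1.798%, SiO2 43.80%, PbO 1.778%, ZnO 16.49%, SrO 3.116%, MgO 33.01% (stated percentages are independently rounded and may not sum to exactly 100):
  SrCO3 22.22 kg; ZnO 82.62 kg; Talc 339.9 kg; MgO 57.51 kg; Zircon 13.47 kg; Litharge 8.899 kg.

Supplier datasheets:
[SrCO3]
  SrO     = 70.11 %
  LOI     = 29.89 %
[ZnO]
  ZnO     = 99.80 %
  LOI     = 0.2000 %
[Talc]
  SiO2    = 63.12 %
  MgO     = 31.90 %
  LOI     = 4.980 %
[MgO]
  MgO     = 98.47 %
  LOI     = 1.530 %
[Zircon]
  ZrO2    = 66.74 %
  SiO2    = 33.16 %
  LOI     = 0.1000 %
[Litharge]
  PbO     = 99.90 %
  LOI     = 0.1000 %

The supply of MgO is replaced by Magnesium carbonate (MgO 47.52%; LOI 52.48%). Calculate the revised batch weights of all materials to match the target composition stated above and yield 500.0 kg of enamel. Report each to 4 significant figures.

Working values appear (rounded to 4 significant figures) across the worked steps. Every computation holds full float precision all the way through. Each reported figure takes a single rounding. Derived quantities, including the yield, the six compositions, LOI, the totals, glass mass, are re-derived from the weighed amounts for 500.0 kg of glass at full precision, exactly as shown in problem or answer.
The oxide mass targets at 500.0 kg enamel:
  ZrO2: 1.798% × 500.0 = 8.990 kg
  SiO2: 43.80% × 500.0 = 219.0 kg
  PbO: 1.778% × 500.0 = 8.890 kg
  ZnO: 16.49% × 500.0 = 82.45 kg
  SrO: 3.116% × 500.0 = 15.58 kg
  MgO: 33.01% × 500.0 = 165.0 kg
Oxide-by-oxide audit applying the batch weights above, per the basis as stated (target by target, the sums agree net of answer rounding effects):
  ZrO2: 13.47·0.6674 = 8.990 kg (target 8.990 kg)
  SiO2: 339.9·0.6312 + 13.47·0.3316 = 219.0 kg (target 219.0 kg)
  PbO: 8.899·0.9990 = 8.890 kg (target 8.890 kg)
  ZnO: 82.62·0.9980 = 82.45 kg (target 82.45 kg)
  SrO: 22.22·0.7011 = 15.58 kg (target 15.58 kg)
  MgO: 339.9·0.3190 + 119.2·0.4752 = 165.1 kg (target 165.0 kg)
Auditing the glass mass value: total charge less LOI = 500.0 kg (summing oxide targets gives 500.0 kg; against the stated basis, 500.0 kg — deltas are rounding alone).
Batch total: Σ batch = 586.3 kg; LOI removed, Σ of batch·LOI: 86.31 kg; the yield ratio, glass ÷ batch: 85.28%.

Revised batch per 500.0 kg enamel:
  SrCO3: 22.22 kg
  ZnO: 82.62 kg
  Talc: 339.9 kg
  Magnesium carbonate: 119.2 kg
  Zircon: 13.47 kg
  Litharge: 8.899 kg
Total batch = 586.3 kg; LOI loss = 86.31 kg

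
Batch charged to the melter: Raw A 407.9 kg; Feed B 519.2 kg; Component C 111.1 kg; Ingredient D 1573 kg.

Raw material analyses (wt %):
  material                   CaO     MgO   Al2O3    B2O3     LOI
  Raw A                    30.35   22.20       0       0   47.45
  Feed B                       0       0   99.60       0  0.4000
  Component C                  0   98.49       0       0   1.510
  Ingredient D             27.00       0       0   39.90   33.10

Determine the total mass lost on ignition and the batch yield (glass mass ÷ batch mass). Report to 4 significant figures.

Each numeric step maintains full precision throughout. In-progress results are shown, rounded to 4 significant digits, between the steps — every reported number sees exactly one rounding — all derived quantities are computed in full float precision (LOI, the totals, the four compositions, net glass mass, yield) using the weight values on 1893 kg of glass, exactly as printed in the question or the answer.
Loss on ignition, line by line:
  Raw A: 407.9 × 0.4745 = 193.5 kg
  Feed B: 519.2 × 0.004000 = 2.077 kg
  Component C: 111.1 × 0.01510 = 1.678 kg
  Ingredient D: 1573 × 0.3310 = 520.7 kg
Total LOI = 718.0 kg
Glass = batch − LOI = 2611 − 718.0 = 1893 kg

LOI loss = 718.0 kg; glass = 1893 kg; yield = 72.50%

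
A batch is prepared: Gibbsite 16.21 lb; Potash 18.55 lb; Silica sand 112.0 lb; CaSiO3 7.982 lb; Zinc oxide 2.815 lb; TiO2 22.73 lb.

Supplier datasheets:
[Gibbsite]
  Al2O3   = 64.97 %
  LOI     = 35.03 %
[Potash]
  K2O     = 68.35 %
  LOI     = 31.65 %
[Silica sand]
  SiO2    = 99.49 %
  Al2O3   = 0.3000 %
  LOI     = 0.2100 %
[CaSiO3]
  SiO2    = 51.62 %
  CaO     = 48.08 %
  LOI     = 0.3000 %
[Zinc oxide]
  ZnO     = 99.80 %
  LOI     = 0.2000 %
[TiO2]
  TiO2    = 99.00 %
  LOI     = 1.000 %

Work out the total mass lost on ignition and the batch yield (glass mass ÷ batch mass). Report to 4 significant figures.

Mid-chain values are printed (rounded to 4 significant digits) across the worked steps. Every computation maintains full float precision at each step; every reported result is rounded once only; the derived quantities (totals, yield, glass mass, LOI, six oxide percentages) are re-derived in full float precision starting from the weights at 168.2 lb of glass precisely as stated by either problem or answer.
Loss on ignition, line by line:
  Gibbsite: 16.21 × 0.3503 = 5.678 lb
  Potash: 18.55 × 0.3165 = 5.871 lb
  Silica sand: 112.0 × 0.002100 = 0.2352 lb
  CaSiO3: 7.982 × 0.003000 = 0.02395 lb
  Zinc oxide: 2.815 × 0.002000 = 0.005630 lb
  TiO2: 22.73 × 0.01000 = 0.2273 lb
Total LOI = 12.04 lb
Glass = batch − LOI = 180.3 − 12.04 = 168.2 lb

LOI loss = 12.04 lb; glass = 168.2 lb; yield = 93.32%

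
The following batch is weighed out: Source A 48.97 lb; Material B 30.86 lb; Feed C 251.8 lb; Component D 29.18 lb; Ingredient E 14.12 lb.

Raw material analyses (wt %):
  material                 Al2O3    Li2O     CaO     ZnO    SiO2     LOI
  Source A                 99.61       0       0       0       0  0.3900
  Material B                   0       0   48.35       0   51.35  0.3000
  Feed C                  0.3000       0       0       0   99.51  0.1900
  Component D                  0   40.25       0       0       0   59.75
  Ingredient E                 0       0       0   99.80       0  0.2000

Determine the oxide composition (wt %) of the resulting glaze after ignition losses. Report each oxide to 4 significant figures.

Each numeric step holds exact precision at every stage — in-progress results are displayed (rounded to 4 significant digits) when written out; every reported value takes just one rounding — all derived quantities, including the yield, net glass mass, LOI, the totals, five oxide percentages, are recomputed from the weighed amounts on 356.7 lb of glass in full float precision, precisely as stated by problem or answer.
What the batch supplies per oxide:
  Al2O3: 48.97·0.9961 + 251.8·0.003000 = 49.53 lb
  Li2O: 29.18·0.4025 = 11.74 lb
  CaO: 30.86·0.4835 = 14.92 lb
  ZnO: 14.12·0.9980 = 14.09 lb
  SiO2: 30.86·0.5135 + 251.8·0.9951 = 266.4 lb
LOI: 48.97·0.003900 + 30.86·0.003000 + 251.8·0.001900 + 29.18·0.5975 + 14.12·0.002000 = 18.23 lb
Resulting glass, batch − LOI: 374.9 − 18.23 = 356.7 lb (the oxide masses sum to this)
wt % = oxide mass / glass mass × 100

Glass mass = 356.7 lb (batch 374.9 − LOI 18.23).
Composition: Al2O3 13.89%, Li2O 3.293%, CaO 4.183%, ZnO 3.951%, SiO2 74.69%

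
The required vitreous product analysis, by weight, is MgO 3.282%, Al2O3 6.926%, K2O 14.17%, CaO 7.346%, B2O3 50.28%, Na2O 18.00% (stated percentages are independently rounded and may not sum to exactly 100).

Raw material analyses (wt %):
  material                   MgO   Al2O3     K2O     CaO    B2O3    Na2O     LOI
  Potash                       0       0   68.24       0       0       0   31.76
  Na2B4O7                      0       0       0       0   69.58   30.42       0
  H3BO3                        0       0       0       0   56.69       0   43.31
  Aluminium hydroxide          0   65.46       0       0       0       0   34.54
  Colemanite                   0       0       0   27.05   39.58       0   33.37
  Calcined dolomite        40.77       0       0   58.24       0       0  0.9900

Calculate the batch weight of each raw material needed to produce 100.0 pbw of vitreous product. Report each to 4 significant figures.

All arithmetic maintains exact precision in all steps — the intermediate values are shown, rounded to 4 significant digits, at each printed step — every reported figure undergoes a single rounding; derived quantities, which include the six compositions, the yield, net glass mass, totals, LOI, are rebuilt in exact precision, exactly as printed in the problem or the answer, using the weight values per 100.0 pbw of glass.
The oxide mass targets at 100.0 pbw vitreous product:
  MgO: 3.282% × 100.0 = 3.282 pbw
  Al2O3: 6.926% × 100.0 = 6.926 pbw
  K2O: 14.17% × 100.0 = 14.17 pbw
  CaO: 7.346% × 100.0 = 7.346 pbw
  B2O3: 50.28% × 100.0 = 50.28 pbw
  Na2O: 18.00% × 100.0 = 18.00 pbw
A balance pass over the oxides, with the batch weights as given, against the basis in use (sums match the target masses once rounding is allowed for):
  MgO: 8.050·0.4077 = 3.282 pbw (target 3.282 pbw)
  Al2O3: 10.58·0.6546 = 6.926 pbw (target 6.926 pbw)
  K2O: 20.76·0.6824 = 14.17 pbw (target 14.17 pbw)
  CaO: 9.825·0.2705 + 8.050·0.5824 = 7.346 pbw (target 7.346 pbw)
  B2O3: 59.17·0.6958 + 9.207·0.5669 + 9.825·0.3958 = 50.28 pbw (target 50.28 pbw)
  Na2O: 59.17·0.3042 = 18.00 pbw (target 18.00 pbw)
Consistency of the glass mass: whole batch net of LOI = 100.0 pbw (per-oxide target masses sum to 100.0 pbw; against the stated basis, 100.0 pbw — a pure rounding effect).
Batch total: Σ batch = 117.6 pbw; Σ batch·LOI gives LOI loss = 17.59 pbw; as yield: glass ÷ batch → 85.04%.

Batch per 100.0 pbw vitreous product:
  Potash: 20.76 pbw
  Na2B4O7: 59.17 pbw
  H3BO3: 9.207 pbw
  Aluminium hydroxide: 10.58 pbw
  Colemanite: 9.825 pbw
  Calcined dolomite: 8.050 pbw
Total batch = 117.6 pbw; LOI loss = 17.59 pbw; yield = 85.04%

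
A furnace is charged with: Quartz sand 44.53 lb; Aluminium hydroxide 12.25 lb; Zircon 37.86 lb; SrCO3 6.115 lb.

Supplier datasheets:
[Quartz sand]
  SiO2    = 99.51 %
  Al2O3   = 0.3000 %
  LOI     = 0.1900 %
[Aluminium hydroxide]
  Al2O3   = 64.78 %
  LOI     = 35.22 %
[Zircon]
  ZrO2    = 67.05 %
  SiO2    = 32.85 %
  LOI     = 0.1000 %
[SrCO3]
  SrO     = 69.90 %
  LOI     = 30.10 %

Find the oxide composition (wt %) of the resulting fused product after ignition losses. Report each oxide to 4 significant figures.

Glass mass = 94.48 lb (batch 100.8 − LOI 6.278).
Composition: ZrO2 26.87%, SrO 4.524%, SiO2 60.07%, Al2O3 8.541%

Exact precision is held at all times. Intermediates are shown (rounded to 4 significant figures) between the steps; every reported figure includes exactly one rounding — derived quantities (ignition loss, glass mass, four oxide percentages, yield, the totals) are recomputed starting from the weights at 94.48 lb of glass at exact precision precisely as stated by the question or the answer.
Mass of each oxide from the mix:
  ZrO2: 37.86·0.6705 = 25.39 lb
  SrO: 6.115·0.6990 = 4.274 lb
  SiO2: 44.53·0.9951 + 37.86·0.3285 = 56.75 lb
  Al2O3: 44.53·0.003000 + 12.25·0.6478 = 8.069 lb
LOI: 44.53·0.001900 + 12.25·0.3522 + 37.86·0.001000 + 6.115·0.3010 = 6.278 lb
Net of LOI, the glass mass = 100.8 − 6.278 = 94.48 lb (matching Σ of the oxides)
percent share: oxide ÷ glass, ×100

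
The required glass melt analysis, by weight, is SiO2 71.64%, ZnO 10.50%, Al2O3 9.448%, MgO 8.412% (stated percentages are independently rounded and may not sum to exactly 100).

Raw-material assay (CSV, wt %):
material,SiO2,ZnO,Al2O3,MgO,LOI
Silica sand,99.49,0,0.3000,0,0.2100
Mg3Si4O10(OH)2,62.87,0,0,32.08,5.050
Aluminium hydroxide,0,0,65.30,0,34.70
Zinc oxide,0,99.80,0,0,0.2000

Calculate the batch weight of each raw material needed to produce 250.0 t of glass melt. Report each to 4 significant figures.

Batch per 250.0 t glass melt:
  Silica sand: 138.6 t
  Mg3Si4O10(OH)2: 65.55 t
  Aluminium hydroxide: 35.53 t
  Zinc oxide: 26.30 t
Total batch = 266.0 t; LOI loss = 15.98 t; yield = 93.99%

In-progress results appear (rounded to 4 significant digits) on the page; each numeric step holds exact precision end to end. Each reported figure takes exactly one rounding. All derived quantities are recomputed in full float precision (LOI, four oxide percentages, glass mass, totals, yield) from the batch weights on 250.0 t of glass, as quoted within the problem or the answer.
Oxide-by-oxide targets in 250.0 t glass melt:
  SiO2: 71.64% × 250.0 = 179.1 t
  ZnO: 10.50% × 250.0 = 26.25 t
  Al2O3: 9.448% × 250.0 = 23.62 t
  MgO: 8.412% × 250.0 = 21.03 t
A balance pass over the oxides, from the weights as reported, versus the basis set out (sums match the target masses once rounding is allowed for):
  SiO2: 138.6·0.9949 + 65.55·0.6287 = 179.1 t (target 179.1 t)
  ZnO: 26.30·0.9980 = 26.25 t (target 26.25 t)
  Al2O3: 138.6·0.003000 + 35.53·0.6530 = 23.62 t (target 23.62 t)
  MgO: 65.55·0.3208 = 21.03 t (target 21.03 t)
Mass balance on the glass: whole batch net of LOI = 250.0 t (targets for the oxides total 250.0 t; against the stated basis, 250.0 t — a pure rounding effect).
Adding the batch up: Σ batch = 266.0 t; the LOI term Σ batch·LOI equals 15.98 t; yield, glass over the total, = 93.99%.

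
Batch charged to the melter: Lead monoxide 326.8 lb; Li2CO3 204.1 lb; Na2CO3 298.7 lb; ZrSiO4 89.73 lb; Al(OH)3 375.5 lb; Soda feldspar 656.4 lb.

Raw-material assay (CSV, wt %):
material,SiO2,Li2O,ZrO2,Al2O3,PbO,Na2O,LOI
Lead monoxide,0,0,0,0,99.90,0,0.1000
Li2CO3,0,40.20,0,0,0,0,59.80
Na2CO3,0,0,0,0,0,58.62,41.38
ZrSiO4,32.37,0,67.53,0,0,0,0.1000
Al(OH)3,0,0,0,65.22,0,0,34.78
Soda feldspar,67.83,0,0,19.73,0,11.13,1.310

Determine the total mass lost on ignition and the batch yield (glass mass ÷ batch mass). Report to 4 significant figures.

LOI loss = 385.3 lb; glass = 1566 lb; yield = 80.26%

The intermediate values are displayed, rounded to 4 significant digits, in the working; all internal work runs at full precision at all times — every reported number is rounded exactly once; all derived quantities (yield, the totals, LOI, net glass mass, the six compositions) are rebuilt using the weight values on 1566 lb of glass at exact precision as they appear in question or answer.
Ignition loss by material:
  Lead monoxide: 326.8 × 0.001000 = 0.3268 lb
  Li2CO3: 204.1 × 0.5980 = 122.1 lb
  Na2CO3: 298.7 × 0.4138 = 123.6 lb
  ZrSiO4: 89.73 × 0.001000 = 0.08973 lb
  Al(OH)3: 375.5 × 0.3478 = 130.6 lb
  Soda feldspar: 656.4 × 0.01310 = 8.599 lb
Total LOI = 385.3 lb
Glass = batch − LOI = 1951 − 385.3 = 1566 lb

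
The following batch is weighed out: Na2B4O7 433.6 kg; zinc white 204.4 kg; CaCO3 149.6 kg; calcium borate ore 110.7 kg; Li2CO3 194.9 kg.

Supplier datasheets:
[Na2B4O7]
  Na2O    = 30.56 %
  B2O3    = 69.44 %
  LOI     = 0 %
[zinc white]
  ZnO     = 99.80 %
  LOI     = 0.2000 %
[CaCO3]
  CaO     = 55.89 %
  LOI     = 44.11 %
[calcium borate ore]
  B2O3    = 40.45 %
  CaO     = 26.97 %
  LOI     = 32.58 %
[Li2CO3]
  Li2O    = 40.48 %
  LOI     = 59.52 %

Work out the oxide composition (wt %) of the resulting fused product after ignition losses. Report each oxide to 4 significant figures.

Glass mass = 874.7 kg (batch 1093 − LOI 218.5).
Composition: Li2O 9.019%, Na2O 15.15%, B2O3 39.54%, ZnO 23.32%, CaO 12.97%

The whole derivation carries full precision at all times — mid-chain values are rounded to 4 significant figures wherever printed. Each reported value receives exactly one rounding; all derived quantities (the five compositions, ignition loss, the yield, the totals, net glass mass) are carried in full float precision from the weighed amounts for 874.7 kg of glass exactly as printed in problem or answer.
Per-oxide mass from batch:
  Li2O: 194.9·0.4048 = 78.90 kg
  Na2O: 433.6·0.3056 = 132.5 kg
  B2O3: 433.6·0.6944 + 110.7·0.4045 = 345.9 kg
  ZnO: 204.4·0.9980 = 204.0 kg
  CaO: 149.6·0.5589 + 110.7·0.2697 = 113.5 kg
LOI: 204.4·0.002000 + 149.6·0.4411 + 110.7·0.3258 + 194.9·0.5952 = 218.5 kg
Glass = total batch minus LOI = 1093 − 218.5 = 874.7 kg (= the summed oxide contributions)
each wt % is 100 × oxide ÷ glass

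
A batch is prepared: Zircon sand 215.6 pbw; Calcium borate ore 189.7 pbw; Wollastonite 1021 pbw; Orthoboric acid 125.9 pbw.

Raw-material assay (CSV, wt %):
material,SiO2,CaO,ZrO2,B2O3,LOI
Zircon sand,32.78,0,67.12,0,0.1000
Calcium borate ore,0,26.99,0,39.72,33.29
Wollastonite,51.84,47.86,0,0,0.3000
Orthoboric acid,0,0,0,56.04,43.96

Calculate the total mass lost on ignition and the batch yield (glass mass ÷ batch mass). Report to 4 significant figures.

LOI loss = 121.8 pbw; glass = 1430 pbw; yield = 92.15%

The intermediate values are printed, with 4-significant-digit rounding, across the worked steps; every computation keeps full precision from first step to last — each reported figure includes exactly one rounding — derived quantities (ignition loss, the yield, four oxide percentages, totals, glass mass) are rebuilt at full precision starting from the weights at 1430 pbw of glass as quoted within either problem or answer.
Material-by-material LOI:
  Zircon sand: 215.6 × 0.001000 = 0.2156 pbw
  Calcium borate ore: 189.7 × 0.3329 = 63.15 pbw
  Wollastonite: 1021 × 0.003000 = 3.063 pbw
  Orthoboric acid: 125.9 × 0.4396 = 55.35 pbw
Total LOI = 121.8 pbw
Glass = batch − LOI = 1552 − 121.8 = 1430 pbw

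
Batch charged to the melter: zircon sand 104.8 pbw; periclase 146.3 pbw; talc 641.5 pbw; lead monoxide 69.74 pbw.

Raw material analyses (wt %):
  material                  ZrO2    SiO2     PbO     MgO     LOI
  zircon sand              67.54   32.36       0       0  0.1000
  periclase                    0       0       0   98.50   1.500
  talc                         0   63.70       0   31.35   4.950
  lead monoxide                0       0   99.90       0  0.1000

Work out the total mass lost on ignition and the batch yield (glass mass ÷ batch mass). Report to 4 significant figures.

Full precision is maintained end to end — intermediates are shown (rounded to 4 significant digits) on the page; a single rounding completes each reported result — all derived quantities are computed in exact precision (four oxide percentages, LOI, the yield, net glass mass, the totals) from the weighed amounts for 928.2 pbw of glass as given in either problem or answer.
Ignition loss by material:
  zircon sand: 104.8 × 0.001000 = 0.1048 pbw
  periclase: 146.3 × 0.01500 = 2.195 pbw
  talc: 641.5 × 0.04950 = 31.75 pbw
  lead monoxide: 69.74 × 0.001000 = 0.06974 pbw
Total LOI = 34.12 pbw
Glass = batch − LOI = 962.3 − 34.12 = 928.2 pbw

LOI loss = 34.12 pbw; glass = 928.2 pbw; yield = 96.45%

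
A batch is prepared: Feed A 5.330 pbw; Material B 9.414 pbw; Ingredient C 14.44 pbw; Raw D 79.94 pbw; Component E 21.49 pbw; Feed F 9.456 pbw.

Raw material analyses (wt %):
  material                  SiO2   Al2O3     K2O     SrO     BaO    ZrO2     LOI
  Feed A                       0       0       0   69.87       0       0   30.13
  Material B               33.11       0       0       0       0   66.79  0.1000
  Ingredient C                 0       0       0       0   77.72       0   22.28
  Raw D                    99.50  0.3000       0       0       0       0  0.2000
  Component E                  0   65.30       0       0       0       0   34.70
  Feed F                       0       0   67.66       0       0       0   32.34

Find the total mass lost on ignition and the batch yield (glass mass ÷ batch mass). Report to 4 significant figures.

LOI loss = 15.51 pbw; glass = 124.6 pbw; yield = 88.93%

Intermediates are displayed, rounded to 4 significant digits, across the worked steps; the working math holds exact precision through the solve. Every reported result takes a single rounding — derived quantities are carried from the weighed amounts on 124.6 pbw of glass at full precision (the six compositions, yield, LOI, totals, net glass mass), precisely as stated by question or answer.
Material-by-material LOI:
  Feed A: 5.330 × 0.3013 = 1.606 pbw
  Material B: 9.414 × 0.001000 = 0.009414 pbw
  Ingredient C: 14.44 × 0.2228 = 3.217 pbw
  Raw D: 79.94 × 0.002000 = 0.1599 pbw
  Component E: 21.49 × 0.3470 = 7.457 pbw
  Feed F: 9.456 × 0.3234 = 3.058 pbw
Total LOI = 15.51 pbw
Glass = batch − LOI = 140.1 − 15.51 = 124.6 pbw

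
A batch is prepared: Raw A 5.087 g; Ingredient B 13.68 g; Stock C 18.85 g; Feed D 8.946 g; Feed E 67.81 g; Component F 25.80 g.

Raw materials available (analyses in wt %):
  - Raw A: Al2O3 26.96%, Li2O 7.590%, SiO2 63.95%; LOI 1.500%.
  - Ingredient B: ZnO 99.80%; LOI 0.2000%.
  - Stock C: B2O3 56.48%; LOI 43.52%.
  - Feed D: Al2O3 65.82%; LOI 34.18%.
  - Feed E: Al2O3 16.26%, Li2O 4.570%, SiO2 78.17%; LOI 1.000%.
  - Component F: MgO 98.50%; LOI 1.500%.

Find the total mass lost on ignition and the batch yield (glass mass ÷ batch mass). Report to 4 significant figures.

LOI loss = 12.43 g; glass = 127.7 g; yield = 91.13%

Each numeric step carries full precision at each step; rounding to 4 significant digits applies to each working value as displayed — every reported value takes a single rounding. Derived quantities (the totals, net glass mass, the yield, LOI, the six compositions) are carried at full precision from the batch weights per 127.7 g of glass exactly as printed in either problem or answer.
Ignition loss by material:
  Raw A: 5.087 × 0.01500 = 0.07630 g
  Ingredient B: 13.68 × 0.002000 = 0.02736 g
  Stock C: 18.85 × 0.4352 = 8.204 g
  Feed D: 8.946 × 0.3418 = 3.058 g
  Feed E: 67.81 × 0.01000 = 0.6781 g
  Component F: 25.80 × 0.01500 = 0.3870 g
Total LOI = 12.43 g
Glass = batch − LOI = 140.2 − 12.43 = 127.7 g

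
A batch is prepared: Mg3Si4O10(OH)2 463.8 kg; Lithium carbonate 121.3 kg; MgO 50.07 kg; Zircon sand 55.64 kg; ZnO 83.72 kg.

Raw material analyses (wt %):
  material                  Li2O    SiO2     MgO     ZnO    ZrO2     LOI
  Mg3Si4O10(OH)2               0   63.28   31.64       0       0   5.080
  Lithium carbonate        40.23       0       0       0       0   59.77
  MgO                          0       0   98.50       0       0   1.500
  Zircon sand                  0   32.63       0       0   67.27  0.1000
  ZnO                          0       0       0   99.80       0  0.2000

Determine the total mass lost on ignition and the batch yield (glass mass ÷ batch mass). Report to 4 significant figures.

Each numeric step keeps full float precision from start to finish; values along the way are printed rounded off to 4 significant digits in the working; every reported value is rounded only once. Derived quantities, including the five compositions, yield, net glass mass, LOI, the totals, are computed from the batch weights per 677.5 kg of glass at full float precision as set out in the problem or answer text.
Ignition loss by material:
  Mg3Si4O10(OH)2: 463.8 × 0.05080 = 23.56 kg
  Lithium carbonate: 121.3 × 0.5977 = 72.50 kg
  MgO: 50.07 × 0.01500 = 0.7510 kg
  Zircon sand: 55.64 × 0.001000 = 0.05564 kg
  ZnO: 83.72 × 0.002000 = 0.1674 kg
Total LOI = 97.04 kg
Glass = batch − LOI = 774.5 − 97.04 = 677.5 kg

LOI loss = 97.04 kg; glass = 677.5 kg; yield = 87.47%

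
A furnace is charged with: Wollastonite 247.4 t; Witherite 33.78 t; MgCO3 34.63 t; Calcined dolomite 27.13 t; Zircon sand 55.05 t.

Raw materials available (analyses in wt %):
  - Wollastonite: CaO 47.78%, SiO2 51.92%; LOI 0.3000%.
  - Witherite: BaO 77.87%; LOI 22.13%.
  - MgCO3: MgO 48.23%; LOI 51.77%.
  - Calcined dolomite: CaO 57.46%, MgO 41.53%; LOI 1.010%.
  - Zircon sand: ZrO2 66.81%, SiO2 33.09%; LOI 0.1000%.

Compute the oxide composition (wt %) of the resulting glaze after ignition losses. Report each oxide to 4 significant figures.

Glass mass = 371.5 t (batch 398.0 − LOI 26.47).
Composition: BaO 7.080%, CaO 36.01%, ZrO2 9.900%, MgO 7.528%, SiO2 39.48%

Each numeric step runs at full precision at all times. In-progress results are printed (rounded to 4 significant digits) in the working. Each reported result takes just one rounding; the derived quantities, which include yield, ignition loss, totals, the five compositions, glass mass, are recomputed at exact precision, as written in question or answer, using the weight values per 371.5 t of glass.
Oxide masses out of the charge:
  BaO: 33.78·0.7787 = 26.30 t
  CaO: 247.4·0.4778 + 27.13·0.5746 = 133.8 t
  ZrO2: 55.05·0.6681 = 36.78 t
  MgO: 34.63·0.4823 + 27.13·0.4153 = 27.97 t
  SiO2: 247.4·0.5192 + 55.05·0.3309 = 146.7 t
LOI: 247.4·0.003000 + 33.78·0.2213 + 34.63·0.5177 + 27.13·0.01010 + 55.05·0.001000 = 26.47 t
Resulting glass, batch − LOI: 398.0 − 26.47 = 371.5 t (consistent with Σ oxide mass)
wt % = 100 × oxide mass / glass mass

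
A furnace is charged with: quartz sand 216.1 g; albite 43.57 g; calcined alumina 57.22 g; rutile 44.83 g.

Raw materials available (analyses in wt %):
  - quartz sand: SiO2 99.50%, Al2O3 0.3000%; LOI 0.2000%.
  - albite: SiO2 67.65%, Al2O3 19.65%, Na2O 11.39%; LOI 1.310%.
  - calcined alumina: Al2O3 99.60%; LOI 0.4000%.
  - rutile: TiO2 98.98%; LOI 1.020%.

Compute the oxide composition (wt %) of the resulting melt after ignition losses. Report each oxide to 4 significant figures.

Glass mass = 360.0 g (batch 361.7 − LOI 1.689).
Composition: SiO2 67.91%, TiO2 12.32%, Al2O3 18.39%, Na2O 1.378%

Intermediates are printed rounded to four significant figures when written out. Full precision is held through the solve; each reported figure is rounded a single time — the derived quantities, including net glass mass, the totals, yield, LOI, the four compositions, are re-derived from the weighed amounts per 360.0 g of glass in full float precision, as they appear in the problem or answer text.
Oxide masses out of the charge:
  SiO2: 216.1·0.9950 + 43.57·0.6765 = 244.5 g
  TiO2: 44.83·0.9898 = 44.37 g
  Al2O3: 216.1·0.003000 + 43.57·0.1965 + 57.22·0.9960 = 66.20 g
  Na2O: 43.57·0.1139 = 4.963 g
LOI: 216.1·0.002000 + 43.57·0.01310 + 57.22·0.004000 + 44.83·0.01020 = 1.689 g
Glass = total batch minus LOI = 361.7 − 1.689 = 360.0 g (= Σ oxide masses)
wt % = 100 × oxide mass / glass mass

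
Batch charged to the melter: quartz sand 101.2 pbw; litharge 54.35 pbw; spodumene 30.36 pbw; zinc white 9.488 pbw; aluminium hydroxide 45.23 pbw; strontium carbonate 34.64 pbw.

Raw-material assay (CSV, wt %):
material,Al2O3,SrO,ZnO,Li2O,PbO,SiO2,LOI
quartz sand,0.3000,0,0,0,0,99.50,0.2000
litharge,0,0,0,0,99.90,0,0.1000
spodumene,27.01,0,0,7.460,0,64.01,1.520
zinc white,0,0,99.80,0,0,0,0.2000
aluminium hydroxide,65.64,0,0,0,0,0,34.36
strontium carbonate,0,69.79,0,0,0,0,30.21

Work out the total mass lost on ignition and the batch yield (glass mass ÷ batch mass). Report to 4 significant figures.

LOI loss = 26.74 pbw; glass = 248.5 pbw; yield = 90.28%

Full float precision is held all the way through. Working values are shown, rounded to four significant digits, across the worked steps; each reported value takes just one rounding. All derived quantities, including net glass mass, ignition loss, the totals, the six compositions, yield, are recomputed starting from the weights on 248.5 pbw of glass in exact precision, exactly as shown in the problem or the answer.
Loss on ignition, line by line:
  quartz sand: 101.2 × 0.002000 = 0.2024 pbw
  litharge: 54.35 × 0.001000 = 0.05435 pbw
  spodumene: 30.36 × 0.01520 = 0.4615 pbw
  zinc white: 9.488 × 0.002000 = 0.01898 pbw
  aluminium hydroxide: 45.23 × 0.3436 = 15.54 pbw
  strontium carbonate: 34.64 × 0.3021 = 10.46 pbw
Total LOI = 26.74 pbw
Glass = batch − LOI = 275.3 − 26.74 = 248.5 pbw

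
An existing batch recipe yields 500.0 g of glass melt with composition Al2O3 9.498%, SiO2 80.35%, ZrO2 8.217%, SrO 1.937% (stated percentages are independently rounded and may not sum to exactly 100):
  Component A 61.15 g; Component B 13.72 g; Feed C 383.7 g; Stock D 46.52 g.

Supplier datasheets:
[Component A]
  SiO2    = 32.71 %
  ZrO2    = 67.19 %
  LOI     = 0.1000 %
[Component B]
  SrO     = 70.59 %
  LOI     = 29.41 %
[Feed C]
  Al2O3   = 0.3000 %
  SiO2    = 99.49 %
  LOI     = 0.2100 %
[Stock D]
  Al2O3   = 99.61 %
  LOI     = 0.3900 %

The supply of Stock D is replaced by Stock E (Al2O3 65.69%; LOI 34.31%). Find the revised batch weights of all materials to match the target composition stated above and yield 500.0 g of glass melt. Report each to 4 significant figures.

Every computation runs at full float precision from start to finish; intermediates are printed, rounded to four significant digits, when written out; exactly one rounding lands on each reported figure; all derived quantities, including yield, totals, the four compositions, ignition loss, glass mass, are carried from the weighed amounts per 500.0 g of glass in exact precision precisely as stated by the problem or the answer.
Target masses of each oxide per 500.0 g glass melt:
  Al2O3: 9.498% × 500.0 = 47.49 g
  SiO2: 80.35% × 500.0 = 401.8 g
  ZrO2: 8.217% × 500.0 = 41.08 g
  SrO: 1.937% × 500.0 = 9.685 g
Sums-versus-targets review applying the batch weights above, relative to the basis at hand (oxide sums agree with the targets modulo rounding of the values):
  Al2O3: 383.7·0.003000 + 70.54·0.6569 = 47.49 g (target 47.49 g)
  SiO2: 61.15·0.3271 + 383.7·0.9949 = 401.7 g (target 401.8 g)
  ZrO2: 61.15·0.6719 = 41.09 g (target 41.08 g)
  SrO: 13.72·0.7059 = 9.685 g (target 9.685 g)
Consistency of the glass mass: batch Σ − ignition loss = 500.0 g (per-oxide target masses sum to 500.0 g; with the basis standing at 500.0 g — a pure rounding effect).
Whole-batch sum: Σ batch = 529.1 g; loss to ignition Σ batch·LOI = 29.10 g; yield = glass ÷ total batch = 94.50%.

Revised batch per 500.0 g glass melt:
  Component A: 61.15 g
  Component B: 13.72 g
  Feed C: 383.7 g
  Stock E: 70.54 g
Total batch = 529.1 g; LOI loss = 29.10 g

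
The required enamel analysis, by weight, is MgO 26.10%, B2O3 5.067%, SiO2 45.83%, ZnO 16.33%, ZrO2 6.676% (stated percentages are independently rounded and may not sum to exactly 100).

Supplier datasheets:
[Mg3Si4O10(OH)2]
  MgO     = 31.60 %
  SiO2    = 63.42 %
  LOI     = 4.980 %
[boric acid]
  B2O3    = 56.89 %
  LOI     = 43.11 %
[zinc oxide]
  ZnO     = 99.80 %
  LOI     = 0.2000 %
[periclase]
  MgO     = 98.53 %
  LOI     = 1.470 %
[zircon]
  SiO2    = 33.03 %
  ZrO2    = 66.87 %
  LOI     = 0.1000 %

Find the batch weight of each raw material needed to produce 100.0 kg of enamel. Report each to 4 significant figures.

In-progress results appear, with 4-significant-digit rounding, on the page. The whole derivation keeps exact precision end to end — a single rounding yields each reported result — the derived quantities, including the yield, the five compositions, glass mass, totals, LOI, are computed using the weight values at 100.0 kg of glass at full precision, precisely as stated by either problem or answer.
Per-oxide target masses for 100.0 kg enamel:
  MgO: 26.10% × 100.0 = 26.10 kg
  B2O3: 5.067% × 100.0 = 5.067 kg
  SiO2: 45.83% × 100.0 = 45.83 kg
  ZnO: 16.33% × 100.0 = 16.33 kg
  ZrO2: 6.676% × 100.0 = 6.676 kg
Oxide-by-oxide audit using the reported weights, under the basis named above (delivered sums recover each target given rounding of the digits):
  MgO: 67.06·0.3160 + 4.981·0.9853 = 26.10 kg (target 26.10 kg)
  B2O3: 8.907·0.5689 = 5.067 kg (target 5.067 kg)
  SiO2: 67.06·0.6342 + 9.984·0.3303 = 45.83 kg (target 45.83 kg)
  ZnO: 16.36·0.9980 = 16.33 kg (target 16.33 kg)
  ZrO2: 9.984·0.6687 = 6.676 kg (target 6.676 kg)
The glass-mass cross-check: batch Σ − ignition loss = 100.0 kg (per-oxide target masses sum to 100.0 kg; with the basis standing at 100.0 kg — a pure rounding effect).
Total batch = Σ batch = 107.3 kg; loss to ignition Σ batch·LOI = 7.295 kg; yield = glass ÷ total batch = 93.20%.

Batch per 100.0 kg enamel:
  Mg3Si4O10(OH)2: 67.06 kg
  boric acid: 8.907 kg
  zinc oxide: 16.36 kg
  periclase: 4.981 kg
  zircon: 9.984 kg
Total batch = 107.3 kg; LOI loss = 7.295 kg; yield = 93.20%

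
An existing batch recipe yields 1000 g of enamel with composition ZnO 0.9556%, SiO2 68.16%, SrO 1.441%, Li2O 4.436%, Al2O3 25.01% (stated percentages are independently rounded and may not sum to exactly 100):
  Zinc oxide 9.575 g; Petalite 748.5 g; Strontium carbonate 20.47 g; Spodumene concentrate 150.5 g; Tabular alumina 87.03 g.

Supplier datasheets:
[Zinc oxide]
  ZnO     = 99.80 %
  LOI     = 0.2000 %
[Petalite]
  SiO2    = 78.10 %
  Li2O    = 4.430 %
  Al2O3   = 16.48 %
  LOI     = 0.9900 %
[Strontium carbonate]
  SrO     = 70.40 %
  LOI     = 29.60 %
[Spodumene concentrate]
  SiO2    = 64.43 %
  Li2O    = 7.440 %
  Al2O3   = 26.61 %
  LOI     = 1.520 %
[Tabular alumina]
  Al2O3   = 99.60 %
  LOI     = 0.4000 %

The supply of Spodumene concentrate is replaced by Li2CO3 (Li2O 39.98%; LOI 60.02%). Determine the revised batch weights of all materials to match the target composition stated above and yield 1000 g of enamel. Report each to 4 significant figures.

All arithmetic runs at full precision at each step; the intermediate values are shown, with 4-significant-digit rounding, at each printed step — every reported result is rounded just once. All derived quantities (yield, five oxide percentages, ignition loss, glass mass, the totals) are rebuilt from the weighed amounts on 1000 g of glass at full precision as quoted within problem or answer.
Target masses of each oxide per 1000 g enamel:
  ZnO: 0.9556% × 1000 = 9.556 g
  SiO2: 68.16% × 1000 = 681.6 g
  SrO: 1.441% × 1000 = 14.41 g
  Li2O: 4.436% × 1000 = 44.36 g
  Al2O3: 25.01% × 1000 = 250.1 g
Balance tally, oxide-wise, given the weights on record, for the quoted basis mass (each sum matches its target mass once rounding is allowed for):
  ZnO: 9.575·0.9980 = 9.556 g (target 9.556 g)
  SiO2: 872.7·0.7810 = 681.6 g (target 681.6 g)
  SrO: 20.47·0.7040 = 14.41 g (target 14.41 g)
  Li2O: 872.7·0.04430 + 14.25·0.3998 = 44.36 g (target 44.36 g)
  Al2O3: 872.7·0.1648 + 106.7·0.9960 = 250.1 g (target 250.1 g)
Glass-mass bookkeeping: total batch − LOI = 1000 g (per-oxide target masses sum to 1000 g; basis as stated: 1000 g — gaps are rounding artifacts).
Total batch = Σ batch = 1024 g; the LOI term Σ batch·LOI equals 23.70 g; the yield ratio, glass ÷ batch: 97.69%.

Revised batch per 1000 g enamel:
  Zinc oxide: 9.575 g
  Petalite: 872.7 g
  Strontium carbonate: 20.47 g
  Li2CO3: 14.25 g
  Tabular alumina: 106.7 g
Total batch = 1024 g; LOI loss = 23.70 g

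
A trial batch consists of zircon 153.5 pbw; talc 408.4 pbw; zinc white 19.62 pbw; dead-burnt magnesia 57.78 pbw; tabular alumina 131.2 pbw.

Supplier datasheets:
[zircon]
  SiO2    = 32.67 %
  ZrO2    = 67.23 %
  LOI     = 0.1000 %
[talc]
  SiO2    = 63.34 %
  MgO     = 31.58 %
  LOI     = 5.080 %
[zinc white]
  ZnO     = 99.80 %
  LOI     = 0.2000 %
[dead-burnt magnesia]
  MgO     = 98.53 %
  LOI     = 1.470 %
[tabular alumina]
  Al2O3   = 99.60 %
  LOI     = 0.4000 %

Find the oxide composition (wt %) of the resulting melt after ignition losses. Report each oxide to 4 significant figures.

Glass mass = 748.2 pbw (batch 770.5 − LOI 22.31).
Composition: SiO2 41.28%, MgO 24.85%, ZnO 2.617%, Al2O3 17.47%, ZrO2 13.79%

Values along the way are displayed rounded to four significant figures when written out; the whole derivation holds exact precision at every stage — each reported value is rounded exactly once — derived quantities (five oxide percentages, the yield, the totals, LOI, glass mass) are rebuilt at exact precision from the weighed amounts on 748.2 pbw of glass, precisely as stated by the problem or the answer.
Mass of each oxide from the mix:
  SiO2: 153.5·0.3267 + 408.4·0.6334 = 308.8 pbw
  MgO: 408.4·0.3158 + 57.78·0.9853 = 185.9 pbw
  ZnO: 19.62·0.9980 = 19.58 pbw
  Al2O3: 131.2·0.9960 = 130.7 pbw
  ZrO2: 153.5·0.6723 = 103.2 pbw
LOI: 153.5·0.001000 + 408.4·0.05080 + 19.62·0.002000 + 57.78·0.01470 + 131.2·0.004000 = 22.31 pbw
Resulting glass, batch − LOI: 770.5 − 22.31 = 748.2 pbw (the oxide masses sum to this)
wt % = 100 × oxide mass / glass mass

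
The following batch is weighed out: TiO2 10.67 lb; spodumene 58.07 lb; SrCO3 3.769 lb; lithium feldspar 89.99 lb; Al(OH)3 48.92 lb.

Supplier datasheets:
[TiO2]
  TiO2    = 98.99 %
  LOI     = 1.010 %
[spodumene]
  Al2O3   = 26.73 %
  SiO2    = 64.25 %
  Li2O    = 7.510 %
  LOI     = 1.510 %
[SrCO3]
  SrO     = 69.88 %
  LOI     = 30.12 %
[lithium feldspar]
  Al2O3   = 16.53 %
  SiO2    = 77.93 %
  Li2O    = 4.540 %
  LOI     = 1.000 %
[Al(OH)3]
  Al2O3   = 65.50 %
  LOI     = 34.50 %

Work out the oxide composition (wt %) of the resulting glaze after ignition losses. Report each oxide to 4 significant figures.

Glass mass = 191.5 lb (batch 211.4 − LOI 19.90).
Composition: Al2O3 32.60%, TiO2 5.515%, SiO2 56.10%, Li2O 4.410%, SrO 1.375%

Full float precision is maintained from first step to last. Mid-chain values appear rounded to 4 significant digits between the steps; each reported number takes exactly one rounding — all derived quantities are carried using the weight values per 191.5 lb of glass in full precision (yield, five oxide percentages, the totals, glass mass, ignition loss), exactly as printed in the question or the answer.
Per-oxide mass from batch:
  Al2O3: 58.07·0.2673 + 89.99·0.1653 + 48.92·0.6550 = 62.44 lb
  TiO2: 10.67·0.9899 = 10.56 lb
  SiO2: 58.07·0.6425 + 89.99·0.7793 = 107.4 lb
  Li2O: 58.07·0.07510 + 89.99·0.04540 = 8.447 lb
  SrO: 3.769·0.6988 = 2.634 lb
LOI: 10.67·0.01010 + 58.07·0.01510 + 3.769·0.3012 + 89.99·0.01000 + 48.92·0.3450 = 19.90 lb
batch − LOI leaves glass = 211.4 − 19.90 = 191.5 lb (the oxide masses sum to this)
percent by weight: oxide/glass ×100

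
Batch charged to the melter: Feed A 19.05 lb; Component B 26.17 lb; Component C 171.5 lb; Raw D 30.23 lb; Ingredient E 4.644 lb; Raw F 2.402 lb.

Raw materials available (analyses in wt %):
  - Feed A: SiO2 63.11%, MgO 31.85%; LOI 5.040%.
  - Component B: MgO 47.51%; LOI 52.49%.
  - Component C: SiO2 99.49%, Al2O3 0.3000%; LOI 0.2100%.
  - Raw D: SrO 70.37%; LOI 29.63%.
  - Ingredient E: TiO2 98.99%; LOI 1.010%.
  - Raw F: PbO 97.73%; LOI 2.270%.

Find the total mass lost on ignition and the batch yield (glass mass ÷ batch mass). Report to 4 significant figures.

The intermediate values are rounded off to 4 significant figures as shown — full precision is held from start to finish — a single rounding yields every reported figure — all derived quantities, including six oxide percentages, glass mass, yield, totals, ignition loss, are re-derived starting from the weights at 229.9 lb of glass at full float precision as written in the problem or the answer.
LOI of each material in turn:
  Feed A: 19.05 × 0.05040 = 0.9601 lb
  Component B: 26.17 × 0.5249 = 13.74 lb
  Component C: 171.5 × 0.002100 = 0.3601 lb
  Raw D: 30.23 × 0.2963 = 8.957 lb
  Ingredient E: 4.644 × 0.01010 = 0.04690 lb
  Raw F: 2.402 × 0.02270 = 0.05453 lb
Total LOI = 24.12 lb
Glass = batch − LOI = 254.0 − 24.12 = 229.9 lb

LOI loss = 24.12 lb; glass = 229.9 lb; yield = 90.51%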